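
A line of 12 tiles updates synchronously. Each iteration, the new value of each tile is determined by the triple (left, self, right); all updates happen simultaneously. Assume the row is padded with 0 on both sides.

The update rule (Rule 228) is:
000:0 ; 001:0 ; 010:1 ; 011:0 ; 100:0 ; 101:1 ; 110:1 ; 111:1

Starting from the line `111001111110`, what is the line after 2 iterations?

001000011110

011000111110
001000011110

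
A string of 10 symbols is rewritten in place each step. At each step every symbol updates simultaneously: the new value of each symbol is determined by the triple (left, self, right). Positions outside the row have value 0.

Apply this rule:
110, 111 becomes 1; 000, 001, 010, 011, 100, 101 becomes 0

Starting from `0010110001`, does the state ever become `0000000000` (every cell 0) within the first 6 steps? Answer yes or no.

0000010000
0000000000
all cells are 0 at step 2

yes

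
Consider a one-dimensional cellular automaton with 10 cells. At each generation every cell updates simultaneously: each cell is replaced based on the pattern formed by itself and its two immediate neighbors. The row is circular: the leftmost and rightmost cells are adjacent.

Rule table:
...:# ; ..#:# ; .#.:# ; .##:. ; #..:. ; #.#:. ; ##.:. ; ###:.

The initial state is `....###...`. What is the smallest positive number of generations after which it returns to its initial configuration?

####....##
.....###..
#####....#
......###.
######....
.......###
.######...
#.......##
..######..
##.......#
...######.
###.......
....######
.###......
#....#####
..###.....
##....####
...###....
###....###
....###...

20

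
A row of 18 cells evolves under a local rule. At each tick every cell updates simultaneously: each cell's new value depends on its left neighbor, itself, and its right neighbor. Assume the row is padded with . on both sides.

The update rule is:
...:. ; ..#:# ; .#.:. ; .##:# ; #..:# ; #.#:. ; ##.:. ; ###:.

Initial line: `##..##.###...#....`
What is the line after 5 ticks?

#.###..#..#.#.#...
..#..##.##.....#..
.#.###..#.#...#.#.
#..#..##...#.#...#
.##.###.#.#...#.#.

.##.###.#.#...#.#.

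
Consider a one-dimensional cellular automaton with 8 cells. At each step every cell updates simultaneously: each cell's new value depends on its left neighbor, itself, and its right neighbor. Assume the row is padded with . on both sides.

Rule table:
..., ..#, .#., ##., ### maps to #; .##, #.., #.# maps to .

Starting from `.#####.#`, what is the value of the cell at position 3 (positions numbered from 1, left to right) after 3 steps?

#

#.####.#
#..###.#
#.#.##.#
position 3 holds #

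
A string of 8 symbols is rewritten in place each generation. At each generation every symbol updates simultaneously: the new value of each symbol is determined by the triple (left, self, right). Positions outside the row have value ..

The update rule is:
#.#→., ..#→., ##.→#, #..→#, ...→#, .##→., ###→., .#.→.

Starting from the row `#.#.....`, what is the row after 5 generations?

####...#

...#####
##.....#
.#####..
.....###
####...#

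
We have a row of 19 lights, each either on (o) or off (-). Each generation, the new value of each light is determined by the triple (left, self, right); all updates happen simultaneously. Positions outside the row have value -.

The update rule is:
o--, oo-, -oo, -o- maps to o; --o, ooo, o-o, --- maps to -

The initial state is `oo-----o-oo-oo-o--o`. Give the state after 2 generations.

o-oo---o-oo-oo-oo-o

ooo----o-oo-oo-oo-o
o-oo---o-oo-oo-oo-o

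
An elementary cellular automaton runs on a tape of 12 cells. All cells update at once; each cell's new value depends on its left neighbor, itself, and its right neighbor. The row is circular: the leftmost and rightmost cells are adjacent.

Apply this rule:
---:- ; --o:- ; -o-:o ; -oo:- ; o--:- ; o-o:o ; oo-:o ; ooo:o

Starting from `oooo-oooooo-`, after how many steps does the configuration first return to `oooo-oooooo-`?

12

-oooo-oooooo
o-oooo-ooooo
oo-oooo-oooo
ooo-oooo-ooo
oooo-oooo-oo
ooooo-oooo-o
oooooo-oooo-
-oooooo-oooo
o-oooooo-ooo
oo-oooooo-oo
ooo-oooooo-o
oooo-oooooo-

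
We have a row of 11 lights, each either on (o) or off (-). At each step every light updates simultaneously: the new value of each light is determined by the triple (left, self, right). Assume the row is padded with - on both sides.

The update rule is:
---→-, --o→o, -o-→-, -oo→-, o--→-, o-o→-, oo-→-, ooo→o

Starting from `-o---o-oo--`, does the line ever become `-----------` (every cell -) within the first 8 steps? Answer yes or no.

yes

step 1: o---o------
step 2: ---o-------
step 3: --o--------
step 4: -o---------
step 5: o----------
step 6: -----------
all cells are - at step 6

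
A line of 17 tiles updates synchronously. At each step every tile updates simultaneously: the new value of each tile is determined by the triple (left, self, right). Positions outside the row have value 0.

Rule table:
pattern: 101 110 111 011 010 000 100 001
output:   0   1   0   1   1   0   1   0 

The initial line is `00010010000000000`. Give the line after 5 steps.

00011010101100000

00011011000000000
00011011100000000
00011010110000000
00011010111000000
00011010101100000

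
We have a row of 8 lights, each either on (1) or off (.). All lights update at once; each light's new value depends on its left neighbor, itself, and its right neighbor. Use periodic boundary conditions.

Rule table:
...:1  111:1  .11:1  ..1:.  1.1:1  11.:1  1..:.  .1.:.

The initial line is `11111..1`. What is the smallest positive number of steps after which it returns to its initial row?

11111..1

1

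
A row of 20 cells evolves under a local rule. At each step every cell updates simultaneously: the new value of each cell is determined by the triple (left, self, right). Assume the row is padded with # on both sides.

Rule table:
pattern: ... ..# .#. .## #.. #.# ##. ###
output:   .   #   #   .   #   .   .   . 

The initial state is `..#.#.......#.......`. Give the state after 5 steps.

step 1: ###.##.....###.....#
step 2: ......#...#...#...#.
step 3: #....###.###.###.##.
step 4: .#..#...............
step 5: .#####.............#

.#####.............#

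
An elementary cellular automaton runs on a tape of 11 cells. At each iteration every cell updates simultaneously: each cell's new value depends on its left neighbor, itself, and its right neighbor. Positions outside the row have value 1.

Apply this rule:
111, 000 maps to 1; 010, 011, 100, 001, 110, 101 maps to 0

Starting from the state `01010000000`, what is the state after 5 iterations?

01100001000

iteration 1: 00000111110
iteration 2: 01110011100
iteration 3: 00100001000
iteration 4: 00001100010
iteration 5: 01100001000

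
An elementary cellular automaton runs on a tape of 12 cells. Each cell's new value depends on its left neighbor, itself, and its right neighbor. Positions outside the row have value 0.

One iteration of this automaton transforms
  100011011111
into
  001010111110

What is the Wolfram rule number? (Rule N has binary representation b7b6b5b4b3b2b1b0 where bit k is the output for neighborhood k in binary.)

169

position 8: 111 → 1  (bit 7 = 1)
position 5: 110 → 0  (bit 6 = 0)
position 6: 101 → 1  (bit 5 = 1)
position 1: 100 → 0  (bit 4 = 0)
position 4: 011 → 1  (bit 3 = 1)
position 0: 010 → 0  (bit 2 = 0)
position 3: 001 → 0  (bit 1 = 0)
position 2: 000 → 1  (bit 0 = 1)
bits b7..b0 = 10101001 = 169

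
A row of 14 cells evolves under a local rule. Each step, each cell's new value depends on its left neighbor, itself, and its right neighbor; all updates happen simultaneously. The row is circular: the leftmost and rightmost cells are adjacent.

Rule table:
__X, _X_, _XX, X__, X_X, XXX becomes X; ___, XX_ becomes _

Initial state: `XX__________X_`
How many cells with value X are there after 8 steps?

11

X_X________XXX
_XXX______XXXX
XXX_X____XXXX_
XX_XXX__XXXX_X
X_XXX_XXXXX_XX
_XXX_XXXXX_XXX
XXX_XXXXX_XXX_
XX_XXXXX_XXX_X
count of X: 11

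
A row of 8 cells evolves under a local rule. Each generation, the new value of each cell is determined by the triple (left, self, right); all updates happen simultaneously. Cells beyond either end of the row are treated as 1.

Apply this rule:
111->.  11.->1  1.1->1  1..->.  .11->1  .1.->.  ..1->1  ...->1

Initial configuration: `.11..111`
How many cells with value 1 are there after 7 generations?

5

generation 1: 111.11..
generation 2: ..1111.1
generation 3: .11..111  (repeats generation 0; period 3)
generation 7: 111.11..
count of 1: 5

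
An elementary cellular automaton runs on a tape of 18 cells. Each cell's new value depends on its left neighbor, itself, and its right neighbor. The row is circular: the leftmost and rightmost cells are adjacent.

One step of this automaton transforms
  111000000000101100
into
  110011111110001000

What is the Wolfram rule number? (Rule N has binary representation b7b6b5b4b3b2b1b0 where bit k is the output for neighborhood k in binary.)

137

position 1: 111 → 1  (bit 7 = 1)
position 2: 110 → 0  (bit 6 = 0)
position 13: 101 → 0  (bit 5 = 0)
position 3: 100 → 0  (bit 4 = 0)
position 0: 011 → 1  (bit 3 = 1)
position 12: 010 → 0  (bit 2 = 0)
position 11: 001 → 0  (bit 1 = 0)
position 4: 000 → 1  (bit 0 = 1)
bits b7..b0 = 10001001 = 137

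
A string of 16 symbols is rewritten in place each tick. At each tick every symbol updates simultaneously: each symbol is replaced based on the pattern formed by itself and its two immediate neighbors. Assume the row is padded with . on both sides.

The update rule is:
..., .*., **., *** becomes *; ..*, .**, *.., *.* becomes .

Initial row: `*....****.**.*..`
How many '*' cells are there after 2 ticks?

tick 1: *.**..***..*.*.*
tick 2: *..*...**..*.*.*
count of *: 7

7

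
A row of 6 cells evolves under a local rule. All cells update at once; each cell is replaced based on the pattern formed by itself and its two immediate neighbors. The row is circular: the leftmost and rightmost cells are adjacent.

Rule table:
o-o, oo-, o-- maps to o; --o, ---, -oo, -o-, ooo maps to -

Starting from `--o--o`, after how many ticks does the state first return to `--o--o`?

o--o--
-o--o-
--o--o

3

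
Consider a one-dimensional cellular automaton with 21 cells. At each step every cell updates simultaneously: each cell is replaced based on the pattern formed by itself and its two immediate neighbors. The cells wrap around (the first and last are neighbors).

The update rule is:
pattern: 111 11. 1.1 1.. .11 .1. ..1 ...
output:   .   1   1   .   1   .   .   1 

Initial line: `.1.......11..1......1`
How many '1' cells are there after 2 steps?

step 1: 1..11111.11....1111..
step 2: ...1...1111.11.1..1..
count of 1: 9

9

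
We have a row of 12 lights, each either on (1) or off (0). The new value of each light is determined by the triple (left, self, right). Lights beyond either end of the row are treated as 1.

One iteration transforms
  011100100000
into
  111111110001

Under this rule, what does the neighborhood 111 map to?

At position 2 the neighborhood is 111; the next row has 1 there.

1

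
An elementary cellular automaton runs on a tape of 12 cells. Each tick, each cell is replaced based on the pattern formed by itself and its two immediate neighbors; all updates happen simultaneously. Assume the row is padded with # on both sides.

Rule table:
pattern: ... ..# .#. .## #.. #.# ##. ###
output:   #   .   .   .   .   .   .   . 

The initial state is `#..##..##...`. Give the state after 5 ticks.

..........#.

..........#.
.########...
..........#.  (repeats tick 1; period 2)
tick 5: ..........#.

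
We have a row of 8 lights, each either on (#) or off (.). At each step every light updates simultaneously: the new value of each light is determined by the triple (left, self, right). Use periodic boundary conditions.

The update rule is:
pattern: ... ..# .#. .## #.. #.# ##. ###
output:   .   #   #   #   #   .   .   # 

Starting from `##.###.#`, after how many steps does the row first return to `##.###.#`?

4

#..##..#
.###.###
.##..##.
##.###.#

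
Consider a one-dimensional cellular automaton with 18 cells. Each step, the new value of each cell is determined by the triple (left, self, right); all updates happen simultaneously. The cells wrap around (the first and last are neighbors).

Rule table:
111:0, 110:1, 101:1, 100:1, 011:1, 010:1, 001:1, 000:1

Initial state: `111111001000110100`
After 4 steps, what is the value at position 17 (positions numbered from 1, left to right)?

100001111111111111
111111000000000000
100001111111111111  (repeats step 1; period 2)
step 4: 111111000000000000
position 17 holds 0

0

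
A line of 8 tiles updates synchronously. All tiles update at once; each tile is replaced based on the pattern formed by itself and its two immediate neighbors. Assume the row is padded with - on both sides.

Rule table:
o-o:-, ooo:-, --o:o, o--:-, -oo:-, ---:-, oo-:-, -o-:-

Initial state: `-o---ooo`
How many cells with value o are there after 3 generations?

o---o---
---o----
--o-----
count of o: 1

1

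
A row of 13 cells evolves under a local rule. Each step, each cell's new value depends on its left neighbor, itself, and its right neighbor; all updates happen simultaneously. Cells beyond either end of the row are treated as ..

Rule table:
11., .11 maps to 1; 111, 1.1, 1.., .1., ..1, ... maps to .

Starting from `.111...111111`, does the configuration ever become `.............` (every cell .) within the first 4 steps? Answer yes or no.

yes

.1.1...1....1
.............
all cells are . at step 2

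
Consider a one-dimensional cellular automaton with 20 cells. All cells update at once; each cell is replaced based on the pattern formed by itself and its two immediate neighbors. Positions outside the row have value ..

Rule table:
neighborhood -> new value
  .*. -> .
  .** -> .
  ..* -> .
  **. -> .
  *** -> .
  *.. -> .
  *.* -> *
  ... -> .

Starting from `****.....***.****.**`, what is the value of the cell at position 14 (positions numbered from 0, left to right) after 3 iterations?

iteration 1: ............*....*..
iteration 2: ....................
iteration 3: ....................
position 14 holds .

.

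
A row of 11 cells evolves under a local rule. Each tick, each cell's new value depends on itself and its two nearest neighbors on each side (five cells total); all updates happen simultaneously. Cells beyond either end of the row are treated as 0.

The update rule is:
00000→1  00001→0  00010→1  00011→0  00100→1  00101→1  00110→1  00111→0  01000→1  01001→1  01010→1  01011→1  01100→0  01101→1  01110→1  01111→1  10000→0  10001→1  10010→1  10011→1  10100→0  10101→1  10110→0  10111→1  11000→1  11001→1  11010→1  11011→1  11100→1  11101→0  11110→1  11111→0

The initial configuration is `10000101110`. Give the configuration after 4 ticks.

11101101101

tick 1: 11001111111
tick 2: 10110100011
tick 3: 11011011010
tick 4: 11101101101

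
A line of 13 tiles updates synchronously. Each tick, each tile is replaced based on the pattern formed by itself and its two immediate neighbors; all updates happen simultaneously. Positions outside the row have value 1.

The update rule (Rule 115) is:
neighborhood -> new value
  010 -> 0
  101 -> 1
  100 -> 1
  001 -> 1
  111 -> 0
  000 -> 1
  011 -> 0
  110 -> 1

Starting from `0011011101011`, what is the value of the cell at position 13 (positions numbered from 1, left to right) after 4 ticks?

1

1101100110100
0110111011011
1011001101100
1101110110111
position 13 holds 1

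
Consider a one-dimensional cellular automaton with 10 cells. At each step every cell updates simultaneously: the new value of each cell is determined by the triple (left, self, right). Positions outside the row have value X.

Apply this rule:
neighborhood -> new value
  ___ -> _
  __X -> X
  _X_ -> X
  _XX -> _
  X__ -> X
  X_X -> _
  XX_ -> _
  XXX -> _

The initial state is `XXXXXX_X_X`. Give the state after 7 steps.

_X___XXX_X

_______X__
X_____XXXX
_X___X____
_XX_XXX__X
_______XX_
X_____X___
_X___XXX_X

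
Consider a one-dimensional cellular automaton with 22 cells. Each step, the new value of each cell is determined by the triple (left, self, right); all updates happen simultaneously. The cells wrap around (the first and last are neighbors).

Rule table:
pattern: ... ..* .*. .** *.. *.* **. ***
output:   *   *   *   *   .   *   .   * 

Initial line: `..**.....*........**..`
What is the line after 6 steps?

*****.********..****..

***..*****.********..*
**..*****.********..**
*..*****.********..***
..*****.********..****
.*****.********..****.
*****.********..****..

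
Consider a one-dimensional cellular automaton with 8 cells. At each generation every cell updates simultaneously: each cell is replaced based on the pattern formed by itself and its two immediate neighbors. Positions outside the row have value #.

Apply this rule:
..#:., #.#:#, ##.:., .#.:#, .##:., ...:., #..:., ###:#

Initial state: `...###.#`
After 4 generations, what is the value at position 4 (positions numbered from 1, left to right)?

.

generation 1: ....#.#.
generation 2: ....####
generation 3: .....###
generation 4: ......##
position 4 holds .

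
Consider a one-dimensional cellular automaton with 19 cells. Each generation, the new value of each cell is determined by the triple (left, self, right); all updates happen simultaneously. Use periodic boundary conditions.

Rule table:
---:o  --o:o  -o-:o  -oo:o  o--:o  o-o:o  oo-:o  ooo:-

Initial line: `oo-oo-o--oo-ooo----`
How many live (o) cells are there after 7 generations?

generation 1: ooooooooooooo-ooooo
generation 2: ------------ooo----
generation 3: ooooooooooooo-ooooo  (repeats generation 1; period 2)
generation 7: ooooooooooooo-ooooo
count of o: 18

18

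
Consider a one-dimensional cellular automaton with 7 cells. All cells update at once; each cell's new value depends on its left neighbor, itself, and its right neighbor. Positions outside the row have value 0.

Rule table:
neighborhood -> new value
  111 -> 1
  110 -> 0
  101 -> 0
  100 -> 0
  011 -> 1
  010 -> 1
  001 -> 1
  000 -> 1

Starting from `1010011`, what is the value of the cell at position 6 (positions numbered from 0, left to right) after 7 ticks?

tick 1: 1010110
tick 2: 1010100
tick 3: 1010101
tick 4: 1010101  (fixed point — unchanged through tick 7)
position 6 holds 1

1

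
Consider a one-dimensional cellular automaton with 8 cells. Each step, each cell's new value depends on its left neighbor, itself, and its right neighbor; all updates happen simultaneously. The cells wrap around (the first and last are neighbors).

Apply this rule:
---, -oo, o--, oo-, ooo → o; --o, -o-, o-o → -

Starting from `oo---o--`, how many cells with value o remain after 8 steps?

oooo--o-
ooooo---
ooooooo-
ooooooo-  (fixed point — unchanged through step 8)
count of o: 7

7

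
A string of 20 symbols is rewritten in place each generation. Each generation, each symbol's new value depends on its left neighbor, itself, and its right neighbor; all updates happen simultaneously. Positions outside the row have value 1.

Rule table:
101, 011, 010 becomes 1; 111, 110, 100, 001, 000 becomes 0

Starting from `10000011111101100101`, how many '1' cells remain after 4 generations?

00000010000011000111
00000010000010000100
00000010000010000100  (fixed point — unchanged through generation 4)
count of 1: 3

3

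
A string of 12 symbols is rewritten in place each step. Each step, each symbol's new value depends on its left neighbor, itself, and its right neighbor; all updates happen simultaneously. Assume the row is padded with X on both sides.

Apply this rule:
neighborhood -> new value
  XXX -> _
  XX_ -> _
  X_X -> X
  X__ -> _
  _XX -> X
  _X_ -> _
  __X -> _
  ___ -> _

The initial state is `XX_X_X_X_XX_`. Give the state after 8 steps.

step 1: __X_X_X_XX_X
step 2: ___X_X_XX_XX
step 3: ____X_XX_XX_
step 4: _____XX_XX_X
step 5: _____X_XX_XX
step 6: ______XX_XX_
step 7: ______X_XX_X
step 8: _______XX_XX

_______XX_XX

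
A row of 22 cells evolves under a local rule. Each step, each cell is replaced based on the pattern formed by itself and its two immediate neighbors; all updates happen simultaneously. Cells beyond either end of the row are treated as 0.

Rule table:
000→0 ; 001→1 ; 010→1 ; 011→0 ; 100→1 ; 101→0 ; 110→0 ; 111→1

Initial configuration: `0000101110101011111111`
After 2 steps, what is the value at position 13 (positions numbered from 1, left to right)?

1

0001100100101001111110
0010011111101110111101
position 13 holds 1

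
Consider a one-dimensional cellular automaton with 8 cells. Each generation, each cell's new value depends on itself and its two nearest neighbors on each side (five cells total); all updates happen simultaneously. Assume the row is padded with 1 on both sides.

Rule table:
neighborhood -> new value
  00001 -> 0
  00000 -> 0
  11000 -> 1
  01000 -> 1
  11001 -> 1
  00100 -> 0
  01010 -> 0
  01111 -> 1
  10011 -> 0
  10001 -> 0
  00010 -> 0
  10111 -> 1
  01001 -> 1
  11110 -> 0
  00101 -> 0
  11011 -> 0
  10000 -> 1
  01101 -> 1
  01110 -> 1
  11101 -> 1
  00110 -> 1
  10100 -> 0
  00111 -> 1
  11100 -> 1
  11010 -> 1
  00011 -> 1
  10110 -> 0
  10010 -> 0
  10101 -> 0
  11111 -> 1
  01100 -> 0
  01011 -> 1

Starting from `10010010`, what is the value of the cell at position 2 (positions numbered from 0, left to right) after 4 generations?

0

11001001
01100101
00010011
10001011
position 2 holds 0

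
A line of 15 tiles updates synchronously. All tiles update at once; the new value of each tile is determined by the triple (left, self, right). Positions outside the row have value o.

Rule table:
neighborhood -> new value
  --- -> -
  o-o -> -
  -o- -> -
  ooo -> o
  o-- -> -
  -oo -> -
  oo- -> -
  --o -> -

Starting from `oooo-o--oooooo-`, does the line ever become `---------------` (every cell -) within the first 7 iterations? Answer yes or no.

yes

ooo------oooo--
oo--------oo---
o--------------
---------------
all cells are - at iteration 4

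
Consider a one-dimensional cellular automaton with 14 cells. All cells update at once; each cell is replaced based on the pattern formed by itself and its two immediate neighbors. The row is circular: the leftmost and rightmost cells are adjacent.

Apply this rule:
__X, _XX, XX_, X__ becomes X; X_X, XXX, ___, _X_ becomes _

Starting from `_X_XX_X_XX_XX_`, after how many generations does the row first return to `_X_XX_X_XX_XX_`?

X__XX___XX_XXX
XXXXXX_XXX_X__
X____X_X_X__XX
XX__X_____XXX_
XXXX_X___XX_X_
X__X__X_XXX___
_XX_XX__X_XX_X
_XX_XXXX__XX__
XXX_X__XXXXXX_
X_X__XXX____X_
___XXX_XX__X__
__XX_X_XXXX_X_
_XXX___X__X__X
_X_XX_X_XX_XX_

14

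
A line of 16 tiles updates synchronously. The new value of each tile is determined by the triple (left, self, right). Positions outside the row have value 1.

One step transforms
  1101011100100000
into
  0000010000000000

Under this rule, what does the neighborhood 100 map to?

At position 8 the neighborhood is 100; the next row has 0 there.

0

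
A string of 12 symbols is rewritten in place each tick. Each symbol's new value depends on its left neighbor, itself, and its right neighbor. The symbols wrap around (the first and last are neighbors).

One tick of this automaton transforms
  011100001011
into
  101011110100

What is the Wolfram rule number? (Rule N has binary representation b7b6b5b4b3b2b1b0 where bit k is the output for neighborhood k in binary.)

179

position 2: 111 → 1  (bit 7 = 1)
position 3: 110 → 0  (bit 6 = 0)
position 0: 101 → 1  (bit 5 = 1)
position 4: 100 → 1  (bit 4 = 1)
position 1: 011 → 0  (bit 3 = 0)
position 8: 010 → 0  (bit 2 = 0)
position 7: 001 → 1  (bit 1 = 1)
position 5: 000 → 1  (bit 0 = 1)
bits b7..b0 = 10110011 = 179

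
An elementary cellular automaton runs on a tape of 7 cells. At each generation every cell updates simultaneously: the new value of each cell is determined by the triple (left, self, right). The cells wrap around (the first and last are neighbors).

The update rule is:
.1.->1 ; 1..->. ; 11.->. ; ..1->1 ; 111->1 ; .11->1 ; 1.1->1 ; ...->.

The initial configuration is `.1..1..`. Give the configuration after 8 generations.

generation 1: 11.11..
generation 2: 1.11..1
generation 3: .11..11
generation 4: 11..11.
generation 5: 1..11.1
generation 6: ..11.11
generation 7: .11.11.
generation 8: 11.11..

11.11..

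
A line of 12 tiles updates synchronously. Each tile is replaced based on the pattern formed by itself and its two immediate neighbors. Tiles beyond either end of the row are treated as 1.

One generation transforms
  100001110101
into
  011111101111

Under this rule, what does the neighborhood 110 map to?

0

At position 0 the neighborhood is 110; the next row has 0 there.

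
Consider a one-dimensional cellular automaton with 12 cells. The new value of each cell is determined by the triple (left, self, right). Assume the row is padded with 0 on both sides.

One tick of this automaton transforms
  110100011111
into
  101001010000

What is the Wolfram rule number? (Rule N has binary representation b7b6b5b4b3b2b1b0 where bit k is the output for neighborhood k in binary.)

position 8: 111 → 0  (bit 7 = 0)
position 1: 110 → 0  (bit 6 = 0)
position 2: 101 → 1  (bit 5 = 1)
position 4: 100 → 0  (bit 4 = 0)
position 0: 011 → 1  (bit 3 = 1)
position 3: 010 → 0  (bit 2 = 0)
position 6: 001 → 0  (bit 1 = 0)
position 5: 000 → 1  (bit 0 = 1)
bits b7..b0 = 00101001 = 41

41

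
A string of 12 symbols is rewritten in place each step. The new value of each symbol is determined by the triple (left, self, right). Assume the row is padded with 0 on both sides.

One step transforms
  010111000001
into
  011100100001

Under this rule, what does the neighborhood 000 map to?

At position 7 the neighborhood is 000; the next row has 0 there.

0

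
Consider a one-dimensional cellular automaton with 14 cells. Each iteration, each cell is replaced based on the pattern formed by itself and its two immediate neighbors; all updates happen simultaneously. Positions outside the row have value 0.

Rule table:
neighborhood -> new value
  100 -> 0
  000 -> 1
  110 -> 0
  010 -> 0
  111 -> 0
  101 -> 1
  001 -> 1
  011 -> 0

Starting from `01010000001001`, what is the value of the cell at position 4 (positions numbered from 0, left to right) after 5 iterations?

10100111110010
01001000000100
10010011111001
00100100000010
11001001111100
position 4 holds 1

1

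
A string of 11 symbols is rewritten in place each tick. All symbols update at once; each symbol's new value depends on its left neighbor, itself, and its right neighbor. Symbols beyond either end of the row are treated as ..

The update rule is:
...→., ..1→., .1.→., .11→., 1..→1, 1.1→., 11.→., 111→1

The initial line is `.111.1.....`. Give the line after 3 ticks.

....1...1..

..1...1....
...1...1...
....1...1..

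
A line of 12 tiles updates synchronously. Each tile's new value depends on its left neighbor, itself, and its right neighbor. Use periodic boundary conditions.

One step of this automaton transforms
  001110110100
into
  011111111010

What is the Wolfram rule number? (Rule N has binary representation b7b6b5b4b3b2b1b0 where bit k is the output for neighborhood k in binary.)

250

position 3: 111 → 1  (bit 7 = 1)
position 4: 110 → 1  (bit 6 = 1)
position 5: 101 → 1  (bit 5 = 1)
position 10: 100 → 1  (bit 4 = 1)
position 2: 011 → 1  (bit 3 = 1)
position 9: 010 → 0  (bit 2 = 0)
position 1: 001 → 1  (bit 1 = 1)
position 0: 000 → 0  (bit 0 = 0)
bits b7..b0 = 11111010 = 250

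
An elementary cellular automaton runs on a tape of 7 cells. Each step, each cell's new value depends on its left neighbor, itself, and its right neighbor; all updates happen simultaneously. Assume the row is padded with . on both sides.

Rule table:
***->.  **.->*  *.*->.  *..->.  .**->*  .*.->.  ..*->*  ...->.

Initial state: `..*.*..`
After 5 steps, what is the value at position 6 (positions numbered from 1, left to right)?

.

.*.....
*......
.......
.......  (fixed point — unchanged through step 5)
position 6 holds .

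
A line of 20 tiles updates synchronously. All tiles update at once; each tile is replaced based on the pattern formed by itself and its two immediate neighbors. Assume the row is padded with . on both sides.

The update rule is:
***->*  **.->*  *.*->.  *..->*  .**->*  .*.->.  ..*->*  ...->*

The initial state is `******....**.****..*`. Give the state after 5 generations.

************.******.
************.*******
************.*******  (fixed point — unchanged through generation 5)

************.*******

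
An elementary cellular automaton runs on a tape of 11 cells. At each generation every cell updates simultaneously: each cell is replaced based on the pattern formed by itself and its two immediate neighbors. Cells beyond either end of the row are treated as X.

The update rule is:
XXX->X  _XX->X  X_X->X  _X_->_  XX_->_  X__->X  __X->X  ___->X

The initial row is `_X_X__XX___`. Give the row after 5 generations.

XXX_XXXXXXX

X_X_XXX_XXX
_X_XXX_XXXX
X_XXX_XXXXX
_XXX_XXXXXX
XXX_XXXXXXX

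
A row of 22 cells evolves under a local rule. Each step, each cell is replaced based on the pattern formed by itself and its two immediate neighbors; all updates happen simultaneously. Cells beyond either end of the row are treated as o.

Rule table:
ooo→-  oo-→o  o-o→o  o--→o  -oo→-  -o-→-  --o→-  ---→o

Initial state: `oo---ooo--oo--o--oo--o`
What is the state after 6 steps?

-ooo---oo--oo--o--oo--
o--ooo--oo--oo--o--oo-
oo---oo--oo--oo--o--oo
-ooo--oo--oo--oo--o---
o--oo--oo--oo--oo--oo-
oo--oo--oo--oo--oo--oo

oo--oo--oo--oo--oo--oo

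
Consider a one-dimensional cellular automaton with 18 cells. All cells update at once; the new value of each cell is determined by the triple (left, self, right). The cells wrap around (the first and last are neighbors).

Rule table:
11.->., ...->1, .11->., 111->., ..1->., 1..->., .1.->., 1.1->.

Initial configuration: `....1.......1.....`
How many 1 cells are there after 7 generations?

111...11111...1111
....1.......1.....  (repeats generation 0; period 2)
generation 7: 111...11111...1111
count of 1: 12

12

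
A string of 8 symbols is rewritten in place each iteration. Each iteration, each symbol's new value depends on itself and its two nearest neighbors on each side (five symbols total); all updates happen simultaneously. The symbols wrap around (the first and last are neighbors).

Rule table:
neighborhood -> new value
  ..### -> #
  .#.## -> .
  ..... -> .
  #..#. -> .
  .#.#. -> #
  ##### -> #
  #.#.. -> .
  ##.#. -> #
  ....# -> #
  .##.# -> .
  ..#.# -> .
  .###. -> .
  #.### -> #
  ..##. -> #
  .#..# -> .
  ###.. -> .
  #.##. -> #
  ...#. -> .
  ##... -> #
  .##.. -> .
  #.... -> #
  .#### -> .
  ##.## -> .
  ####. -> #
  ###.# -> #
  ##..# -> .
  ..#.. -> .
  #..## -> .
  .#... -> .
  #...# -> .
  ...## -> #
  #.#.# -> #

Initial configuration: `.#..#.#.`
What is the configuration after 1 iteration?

.....#..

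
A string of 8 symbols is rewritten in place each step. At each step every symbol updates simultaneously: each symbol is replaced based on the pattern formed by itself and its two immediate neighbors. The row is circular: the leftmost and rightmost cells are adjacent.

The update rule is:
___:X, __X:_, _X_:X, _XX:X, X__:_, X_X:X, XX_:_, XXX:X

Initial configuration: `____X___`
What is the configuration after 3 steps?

X_XXXXXX

XXX_X_XX
XX_XXXXX
X_XXXXXX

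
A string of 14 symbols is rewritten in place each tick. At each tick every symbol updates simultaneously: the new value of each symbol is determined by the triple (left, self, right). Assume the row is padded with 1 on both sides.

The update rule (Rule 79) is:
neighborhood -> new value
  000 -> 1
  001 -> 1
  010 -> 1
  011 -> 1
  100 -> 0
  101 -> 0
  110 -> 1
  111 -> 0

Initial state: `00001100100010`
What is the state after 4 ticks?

tick 1: 01111101101110
tick 2: 01000101101010
tick 3: 01011101101010
tick 4: 01010101101010

01010101101010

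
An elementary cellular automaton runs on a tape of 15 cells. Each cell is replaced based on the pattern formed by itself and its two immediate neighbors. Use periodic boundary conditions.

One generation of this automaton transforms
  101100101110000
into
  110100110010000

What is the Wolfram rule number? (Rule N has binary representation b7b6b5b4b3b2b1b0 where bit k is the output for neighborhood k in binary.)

position 9: 111 → 0  (bit 7 = 0)
position 3: 110 → 1  (bit 6 = 1)
position 1: 101 → 1  (bit 5 = 1)
position 4: 100 → 0  (bit 4 = 0)
position 2: 011 → 0  (bit 3 = 0)
position 0: 010 → 1  (bit 2 = 1)
position 5: 001 → 0  (bit 1 = 0)
position 12: 000 → 0  (bit 0 = 0)
bits b7..b0 = 01100100 = 100

100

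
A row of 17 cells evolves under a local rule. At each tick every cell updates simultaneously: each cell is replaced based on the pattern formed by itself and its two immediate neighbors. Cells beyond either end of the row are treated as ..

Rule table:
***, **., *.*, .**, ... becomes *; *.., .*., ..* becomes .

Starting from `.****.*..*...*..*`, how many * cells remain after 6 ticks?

.*****.....*.....
.*****.***...****
.*********.*.****
.**********.*****
.****************
.****************
count of *: 16

16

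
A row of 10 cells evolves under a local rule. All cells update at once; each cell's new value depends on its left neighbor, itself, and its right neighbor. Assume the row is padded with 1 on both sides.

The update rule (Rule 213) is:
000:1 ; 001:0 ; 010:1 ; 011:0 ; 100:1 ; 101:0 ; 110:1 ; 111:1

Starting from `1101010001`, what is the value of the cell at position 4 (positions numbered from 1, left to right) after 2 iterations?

1101011100
1101001110
position 4 holds 1

1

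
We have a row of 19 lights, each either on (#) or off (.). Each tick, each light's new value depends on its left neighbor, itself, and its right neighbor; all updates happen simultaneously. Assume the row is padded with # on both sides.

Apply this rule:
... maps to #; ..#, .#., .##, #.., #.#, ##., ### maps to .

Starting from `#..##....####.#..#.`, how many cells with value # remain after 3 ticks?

......##...........
.####....#########.
......##...........
count of #: 2

2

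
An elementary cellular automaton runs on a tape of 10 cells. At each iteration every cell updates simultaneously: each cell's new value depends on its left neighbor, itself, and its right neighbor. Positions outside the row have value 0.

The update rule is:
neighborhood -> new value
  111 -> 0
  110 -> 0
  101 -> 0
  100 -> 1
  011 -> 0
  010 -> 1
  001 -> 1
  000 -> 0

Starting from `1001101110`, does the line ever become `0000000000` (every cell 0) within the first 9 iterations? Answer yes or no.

no

1110000001
0001000011
0011100100
0100011110
1110100001
0000110011
0001001100
0011110010
0100001111
iteration 9 is 0100001111, still not uniform 0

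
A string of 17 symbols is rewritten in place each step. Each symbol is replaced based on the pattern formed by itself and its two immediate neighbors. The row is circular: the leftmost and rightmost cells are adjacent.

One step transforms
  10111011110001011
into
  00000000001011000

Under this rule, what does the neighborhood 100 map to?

1

At position 10 the neighborhood is 100; the next row has 1 there.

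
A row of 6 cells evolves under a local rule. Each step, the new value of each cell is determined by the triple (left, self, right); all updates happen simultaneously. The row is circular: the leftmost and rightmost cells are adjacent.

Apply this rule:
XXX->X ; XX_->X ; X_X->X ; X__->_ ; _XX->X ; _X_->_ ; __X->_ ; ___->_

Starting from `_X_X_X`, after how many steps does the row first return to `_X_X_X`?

2

step 1: X_X_X_
step 2: _X_X_X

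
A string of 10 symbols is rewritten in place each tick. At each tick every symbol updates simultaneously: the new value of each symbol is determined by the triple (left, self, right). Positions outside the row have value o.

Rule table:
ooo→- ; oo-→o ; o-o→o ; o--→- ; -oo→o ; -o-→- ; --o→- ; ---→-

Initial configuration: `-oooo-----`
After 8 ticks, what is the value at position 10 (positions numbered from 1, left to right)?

-

oo--o-----
-o--------
o---------
o---------  (fixed point — unchanged through tick 8)
position 10 holds -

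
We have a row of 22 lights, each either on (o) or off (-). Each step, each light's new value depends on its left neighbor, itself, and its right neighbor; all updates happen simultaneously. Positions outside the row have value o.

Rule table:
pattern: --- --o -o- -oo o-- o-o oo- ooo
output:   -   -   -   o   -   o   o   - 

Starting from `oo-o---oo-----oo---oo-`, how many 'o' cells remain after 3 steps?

step 1: -oo----oo-----oo---ooo
step 2: ooo----oo-----oo---o--
step 3: --o----oo-----oo------
count of o: 5

5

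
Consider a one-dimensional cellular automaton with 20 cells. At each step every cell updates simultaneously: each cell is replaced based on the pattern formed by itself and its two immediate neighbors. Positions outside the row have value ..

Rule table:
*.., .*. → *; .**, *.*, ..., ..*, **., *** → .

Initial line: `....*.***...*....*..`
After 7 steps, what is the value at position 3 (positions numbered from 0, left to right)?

....*....*..**...**.
....**...**...*....*
......*....*..**...*
......**...**...*..*
........*....*..**.*
........**...**....*
..........*....*...*
position 3 holds .

.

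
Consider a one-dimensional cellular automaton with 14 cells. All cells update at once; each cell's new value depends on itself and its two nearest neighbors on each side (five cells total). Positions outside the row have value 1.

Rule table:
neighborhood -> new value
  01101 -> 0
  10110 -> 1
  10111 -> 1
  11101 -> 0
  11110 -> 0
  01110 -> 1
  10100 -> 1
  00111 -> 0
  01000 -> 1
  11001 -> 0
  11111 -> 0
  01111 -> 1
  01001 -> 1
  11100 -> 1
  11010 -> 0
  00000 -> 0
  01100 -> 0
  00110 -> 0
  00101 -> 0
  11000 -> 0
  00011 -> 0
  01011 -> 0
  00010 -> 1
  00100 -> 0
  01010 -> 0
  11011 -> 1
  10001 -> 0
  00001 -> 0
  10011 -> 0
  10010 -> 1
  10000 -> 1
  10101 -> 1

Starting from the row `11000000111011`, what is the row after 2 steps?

01011100100110

01010000010111
01011100100110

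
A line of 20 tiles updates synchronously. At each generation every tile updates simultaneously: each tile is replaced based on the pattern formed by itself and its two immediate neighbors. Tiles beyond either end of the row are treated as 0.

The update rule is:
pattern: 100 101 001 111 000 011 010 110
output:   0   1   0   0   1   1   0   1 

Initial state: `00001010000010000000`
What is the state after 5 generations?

11100100111000111111
10100000101010100001
01001110010101001100
00001010001010001101
11100100100100101110

11100100100100101110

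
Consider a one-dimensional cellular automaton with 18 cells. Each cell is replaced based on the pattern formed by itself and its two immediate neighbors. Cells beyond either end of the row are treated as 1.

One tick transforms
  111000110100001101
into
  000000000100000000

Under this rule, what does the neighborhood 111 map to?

0

At position 0 the neighborhood is 111; the next row has 0 there.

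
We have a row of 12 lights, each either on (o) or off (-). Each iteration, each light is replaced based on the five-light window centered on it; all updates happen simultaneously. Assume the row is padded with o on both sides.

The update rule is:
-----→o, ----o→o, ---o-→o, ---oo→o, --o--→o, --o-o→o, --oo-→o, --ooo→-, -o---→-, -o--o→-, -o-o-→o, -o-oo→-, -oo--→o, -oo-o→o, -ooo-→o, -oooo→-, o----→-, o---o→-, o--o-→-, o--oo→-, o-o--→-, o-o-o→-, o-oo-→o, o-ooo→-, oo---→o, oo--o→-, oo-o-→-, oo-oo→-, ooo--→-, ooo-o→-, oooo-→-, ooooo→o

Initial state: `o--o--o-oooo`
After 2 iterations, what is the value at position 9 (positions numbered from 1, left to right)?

-

---o--o---oo
o-oo--o--o--
position 9 holds -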